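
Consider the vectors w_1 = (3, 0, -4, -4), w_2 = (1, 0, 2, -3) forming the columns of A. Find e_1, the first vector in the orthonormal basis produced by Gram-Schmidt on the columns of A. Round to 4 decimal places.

w_1 = (3, 0, -4, -4); ‖w_1‖ = 6.4031, so e_1 = (0.4685, 0.0000, -0.6247, -0.6247).

e_1 = (0.4685, 0.0000, -0.6247, -0.6247)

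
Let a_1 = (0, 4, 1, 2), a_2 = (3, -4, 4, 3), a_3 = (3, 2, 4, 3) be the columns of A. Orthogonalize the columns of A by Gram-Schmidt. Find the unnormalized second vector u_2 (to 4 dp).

u_2 = (3.0000, -2.8571, 4.2857, 3.5714)

a_1 = (0, 4, 1, 2); ‖a_1‖ = 4.5826, so e_1 = (0.0000, 0.8729, 0.2182, 0.4364).
e_1·a_2 = 0.0000·3 + 0.8729·(-4) + 0.2182·4 + 0.4364·3 = -1.3093.
u_2 = a_2 + 1.3093·e_1 = (3.0000, -2.8571, 4.2857, 3.5714).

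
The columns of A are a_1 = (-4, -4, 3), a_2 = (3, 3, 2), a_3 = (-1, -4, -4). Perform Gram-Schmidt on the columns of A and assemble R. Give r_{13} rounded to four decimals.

a_1 = (-4, -4, 3); ‖a_1‖ = 6.4031, so e_1 = (-0.6247, -0.6247, 0.4685).
r_{13} = e_1·a_3 = 1.2494.

r_{13} = 1.2494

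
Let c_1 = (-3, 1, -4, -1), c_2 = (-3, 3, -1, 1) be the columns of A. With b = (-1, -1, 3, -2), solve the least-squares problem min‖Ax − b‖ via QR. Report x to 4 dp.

x = (-0.2698, -0.0476)

e_1 = c_1/‖c_1‖ = (-3, 1, -4, -1)/5.1962 = (-0.5774, 0.1925, -0.7698, -0.1925).
r_{12} = e_1·c_2 = 2.8868.
u_2 = c_2 − 2.8868·e_1 = (-1.3333, 2.4444, 1.2222, 1.5556).
‖u_2‖ = 3.4157, so e_2 = (-0.3904, 0.7157, 0.3578, 0.4554).
Qᵀb = (-1.5396, -0.1627).
Back-substitute: x_2 = -0.1627/3.4157 = -0.0476.
x_1 = (-1.5396 − 2.8868·(-0.0476))/5.1962 = -0.2698.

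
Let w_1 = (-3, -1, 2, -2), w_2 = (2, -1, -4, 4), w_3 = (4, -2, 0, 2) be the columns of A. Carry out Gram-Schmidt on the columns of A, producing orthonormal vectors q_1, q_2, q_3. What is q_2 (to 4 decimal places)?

w_1 = (-3, -1, 2, -2); ‖w_1‖ = 4.2426, so q_1 = (-0.7071, -0.2357, 0.4714, -0.4714).
q_1·w_2 = (-0.7071)·2 + (-0.2357)·(-1) + 0.4714·(-4) + (-0.4714)·4 = -4.9497.
u_2 = w_2 + 4.9497·q_1 = (-1.5000, -2.1667, -1.6667, 1.6667).
‖u_2‖ = 3.5355, so q_2 = (-0.4243, -0.6128, -0.4714, 0.4714).

q_2 = (-0.4243, -0.6128, -0.4714, 0.4714)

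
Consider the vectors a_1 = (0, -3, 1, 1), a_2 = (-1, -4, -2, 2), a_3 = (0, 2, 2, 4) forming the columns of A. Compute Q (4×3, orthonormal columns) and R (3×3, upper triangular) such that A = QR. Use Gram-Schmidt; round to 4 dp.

a_1 = (0, -3, 1, 1); ‖a_1‖ = 3.3166, so e_1 = (0.0000, -0.9045, 0.3015, 0.3015).
e_1·a_2 = 0.0000·(-1) + (-0.9045)·(-4) + 0.3015·(-2) + 0.3015·2 = 3.6181.
u_2 = a_2 − 3.6181·e_1 = (-1.0000, -0.7273, -3.0909, 0.9091).
‖u_2‖ = 3.4510, so e_2 = (-0.2898, -0.2107, -0.8957, 0.2634).
e_1·a_3 = 0.0000·0 + (-0.9045)·2 + 0.3015·2 + 0.3015·4 = 0.0000; e_2·a_3 = (-0.2898)·0 + (-0.2107)·2 + (-0.8957)·2 + 0.2634·4 = -1.1591.
u_3 = a_3 + 0.0000·e_1 + 1.1591·e_2 = (-0.3359, 1.7557, 0.9618, 4.3053).
‖u_3‖ = 4.7599, so e_3 = (-0.0706, 0.3689, 0.2021, 0.9045).

Q = [[0.0000, -0.2898, -0.0706], [-0.9045, -0.2107, 0.3689], [0.3015, -0.8957, 0.2021], [0.3015, 0.2634, 0.9045]], R = [[3.3166, 3.6181, 0.0000], [0.0000, 3.4510, -1.1591], [0.0000, 0.0000, 4.7599]]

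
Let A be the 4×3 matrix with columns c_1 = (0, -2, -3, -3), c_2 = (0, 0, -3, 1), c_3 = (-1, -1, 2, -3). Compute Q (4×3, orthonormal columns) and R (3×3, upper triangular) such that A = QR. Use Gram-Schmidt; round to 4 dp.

c_1 = (0, -2, -3, -3); ‖c_1‖ = 4.6904, so q_1 = (0.0000, -0.4264, -0.6396, -0.6396).
q_1·c_2 = 0.0000·0 + (-0.4264)·0 + (-0.6396)·(-3) + (-0.6396)·1 = 1.2792.
u_2 = c_2 − 1.2792·q_1 = (0.0000, 0.5455, -2.1818, 1.8182).
‖u_2‖ = 2.8920, so q_2 = (0.0000, 0.1886, -0.7544, 0.6287).
q_1·c_3 = 0.0000·(-1) + (-0.4264)·(-1) + (-0.6396)·2 + (-0.6396)·(-3) = 1.0660; q_2·c_3 = 0.0000·(-1) + 0.1886·(-1) + (-0.7544)·2 + 0.6287·(-3) = -3.5836.
u_3 = c_3 − 1.0660·q_1 + 3.5836·q_2 = (-1.0000, 0.1304, -0.0217, -0.0652).
‖u_3‖ = 1.0108, so q_3 = (-0.9893, 0.1290, -0.0215, -0.0645).

Q = [[0.0000, 0.0000, -0.9893], [-0.4264, 0.1886, 0.1290], [-0.6396, -0.7544, -0.0215], [-0.6396, 0.6287, -0.0645]], R = [[4.6904, 1.2792, 1.0660], [0.0000, 2.8920, -3.5836], [0.0000, 0.0000, 1.0108]]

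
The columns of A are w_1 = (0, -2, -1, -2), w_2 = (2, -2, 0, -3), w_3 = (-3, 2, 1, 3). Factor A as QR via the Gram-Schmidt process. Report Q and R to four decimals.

Q = [[0.0000, 0.8242, -0.5270], [-0.6667, 0.0916, -0.1424], [-0.3333, 0.4579, 0.7976], [-0.6667, -0.3205, -0.2564]], R = [[3.0000, 3.3333, -3.6667], [0.0000, 2.4267, -2.7930], [0.0000, 0.0000, 1.3247]]

e_1 = w_1/‖w_1‖ = (0, -2, -1, -2)/3.0000 = (0.0000, -0.6667, -0.3333, -0.6667).
r_{12} = e_1·w_2 = 3.3333.
u_2 = w_2 − 3.3333·e_1 = (2.0000, 0.2222, 1.1111, -0.7778).
‖u_2‖ = 2.4267, so e_2 = (0.8242, 0.0916, 0.4579, -0.3205).
r_{13} = e_1·w_3 = -3.6667; r_{23} = e_2·w_3 = -2.7930.
u_3 = w_3 + 3.6667·e_1 + 2.7930·e_2 = (-0.6981, -0.1887, 1.0566, -0.3396).
‖u_3‖ = 1.3247, so e_3 = (-0.5270, -0.1424, 0.7976, -0.2564).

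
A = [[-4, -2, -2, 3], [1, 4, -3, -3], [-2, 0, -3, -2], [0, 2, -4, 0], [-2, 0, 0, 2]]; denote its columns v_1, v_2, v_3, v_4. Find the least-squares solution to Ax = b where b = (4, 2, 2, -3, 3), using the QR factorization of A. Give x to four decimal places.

x = (-2.6373, 1.4475, 1.3208, -0.6689)

v_1 = (-4, 1, -2, 0, -2); ‖v_1‖ = 5.0000, so q_1 = (-0.8000, 0.2000, -0.4000, 0.0000, -0.4000).
q_1·v_2 = (-0.8000)·(-2) + 0.2000·4 + (-0.4000)·0 + 0.0000·2 + (-0.4000)·0 = 2.4000.
u_2 = v_2 − 2.4000·q_1 = (-0.0800, 3.5200, 0.9600, 2.0000, 0.9600).
‖u_2‖ = 4.2708, so q_2 = (-0.0187, 0.8242, 0.2248, 0.4683, 0.2248).
q_1·v_3 = (-0.8000)·(-2) + 0.2000·(-3) + (-0.4000)·(-3) + 0.0000·(-4) + (-0.4000)·0 = 2.2000; q_2·v_3 = (-0.0187)·(-2) + 0.8242·(-3) + 0.2248·(-3) + 0.4683·(-4) + 0.2248·0 = -4.9826.
u_3 = v_3 − 2.2000·q_1 + 4.9826·q_2 = (-0.3333, 0.6667, -1.0000, -1.6667, 2.0000).
‖u_3‖ = 2.8868, so q_3 = (-0.1155, 0.2309, -0.3464, -0.5774, 0.6928).
q_1·v_4 = (-0.8000)·3 + 0.2000·(-3) + (-0.4000)·(-2) + 0.0000·0 + (-0.4000)·2 = -3.0000; q_2·v_4 = (-0.0187)·3 + 0.8242·(-3) + 0.2248·(-2) + 0.4683·0 + 0.2248·2 = -2.5288; q_3·v_4 = (-0.1155)·3 + 0.2309·(-3) + (-0.3464)·(-2) + (-0.5774)·0 + 0.6928·2 = 1.0392.
u_4 = v_4 + 3.0000·q_1 + 2.5288·q_2 − 1.0392·q_3 = (0.6726, -0.5558, -2.2716, 1.7842, 0.6484).
‖u_4‖ = 3.0863, so q_4 = (0.2179, -0.1801, -0.7360, 0.5781, 0.2101).
Qᵀb = (-4.8000, 1.2925, 3.1177, -2.0645).
Back-substitute: x_4 = -2.0645/3.0863 = -0.6689.
x_3 = (3.1177 − 1.0392·(-0.6689))/2.8868 = 1.3208.
x_2 = (1.2925 + 4.9826·1.3208 + 2.5288·(-0.6689))/4.2708 = 1.4475.
x_1 = (-4.8000 − 2.4000·1.4475 − 2.2000·1.3208 + 3.0000·(-0.6689))/5.0000 = -2.6373.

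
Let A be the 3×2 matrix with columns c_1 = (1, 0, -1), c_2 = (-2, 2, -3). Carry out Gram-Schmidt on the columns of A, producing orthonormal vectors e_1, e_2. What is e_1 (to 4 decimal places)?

c_1 = (1, 0, -1); ‖c_1‖ = 1.4142, so e_1 = (0.7071, 0.0000, -0.7071).

e_1 = (0.7071, 0.0000, -0.7071)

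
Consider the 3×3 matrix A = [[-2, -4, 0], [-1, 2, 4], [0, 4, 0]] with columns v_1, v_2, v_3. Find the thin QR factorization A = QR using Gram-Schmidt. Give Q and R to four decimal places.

v_1 = (-2, -1, 0); ‖v_1‖ = 2.2361, so q_1 = (-0.8944, -0.4472, 0.0000).
q_1·v_2 = (-0.8944)·(-4) + (-0.4472)·2 + 0.0000·4 = 2.6833.
u_2 = v_2 − 2.6833·q_1 = (-1.6000, 3.2000, 4.0000).
‖u_2‖ = 5.3666, so q_2 = (-0.2981, 0.5963, 0.7454).
q_1·v_3 = (-0.8944)·0 + (-0.4472)·4 + 0.0000·0 = -1.7889; q_2·v_3 = (-0.2981)·0 + 0.5963·4 + 0.7454·0 = 2.3851.
u_3 = v_3 + 1.7889·q_1 − 2.3851·q_2 = (-0.8889, 1.7778, -1.7778).
‖u_3‖ = 2.6667, so q_3 = (-0.3333, 0.6667, -0.6667).

Q = [[-0.8944, -0.2981, -0.3333], [-0.4472, 0.5963, 0.6667], [0.0000, 0.7454, -0.6667]], R = [[2.2361, 2.6833, -1.7889], [0.0000, 5.3666, 2.3851], [0.0000, 0.0000, 2.6667]]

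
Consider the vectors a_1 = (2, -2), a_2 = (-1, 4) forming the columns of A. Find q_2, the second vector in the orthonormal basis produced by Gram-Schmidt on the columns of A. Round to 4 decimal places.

q_2 = (0.7071, 0.7071)

a_1 = (2, -2); ‖a_1‖ = 2.8284, so q_1 = (0.7071, -0.7071).
q_1·a_2 = 0.7071·(-1) + (-0.7071)·4 = -3.5355.
u_2 = a_2 + 3.5355·q_1 = (1.5000, 1.5000).
‖u_2‖ = 2.1213, so q_2 = (0.7071, 0.7071).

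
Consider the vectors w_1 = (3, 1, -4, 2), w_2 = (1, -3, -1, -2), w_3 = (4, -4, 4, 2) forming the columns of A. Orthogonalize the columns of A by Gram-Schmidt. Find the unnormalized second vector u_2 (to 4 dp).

u_2 = (1.0000, -3.0000, -1.0000, -2.0000)

q_1 = w_1/‖w_1‖ = (3, 1, -4, 2)/5.4772 = (0.5477, 0.1826, -0.7303, 0.3651).
r_{12} = q_1·w_2 = 0.0000.
u_2 = w_2 + 0.0000·q_1 = (1.0000, -3.0000, -1.0000, -2.0000).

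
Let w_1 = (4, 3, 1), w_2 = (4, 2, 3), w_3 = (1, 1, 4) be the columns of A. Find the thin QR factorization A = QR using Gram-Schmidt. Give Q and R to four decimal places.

w_1 = (4, 3, 1); ‖w_1‖ = 5.0990, so q_1 = (0.7845, 0.5883, 0.1961).
q_1·w_2 = 0.7845·4 + 0.5883·2 + 0.1961·3 = 4.9029.
u_2 = w_2 − 4.9029·q_1 = (0.1538, -0.8846, 2.0385).
‖u_2‖ = 2.2275, so q_2 = (0.0691, -0.3971, 0.9152).
q_1·w_3 = 0.7845·1 + 0.5883·1 + 0.1961·4 = 2.1573; q_2·w_3 = 0.0691·1 + (-0.3971)·1 + 0.9152·4 = 3.3325.
u_3 = w_3 − 2.1573·q_1 − 3.3325·q_2 = (-0.9225, 1.0543, 0.5271).
‖u_3‖ = 1.4968, so q_3 = (-0.6163, 0.7044, 0.3522).

Q = [[0.7845, 0.0691, -0.6163], [0.5883, -0.3971, 0.7044], [0.1961, 0.9152, 0.3522]], R = [[5.0990, 4.9029, 2.1573], [0.0000, 2.2275, 3.3325], [0.0000, 0.0000, 1.4968]]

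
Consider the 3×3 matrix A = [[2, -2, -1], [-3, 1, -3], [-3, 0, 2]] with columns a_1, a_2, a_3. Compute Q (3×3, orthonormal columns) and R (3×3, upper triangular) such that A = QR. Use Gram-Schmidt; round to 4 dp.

Q = [[0.4264, -0.8189, -0.3841], [-0.6396, 0.0273, -0.7682], [-0.6396, -0.5732, 0.5121]], R = [[4.6904, -1.4924, 0.2132], [0.0000, 1.6652, -0.4095], [0.0000, 0.0000, 3.7131]]

q_1 = a_1/‖a_1‖ = (2, -3, -3)/4.6904 = (0.4264, -0.6396, -0.6396).
r_{12} = q_1·a_2 = -1.4924.
u_2 = a_2 + 1.4924·q_1 = (-1.3636, 0.0455, -0.9545).
‖u_2‖ = 1.6652, so q_2 = (-0.8189, 0.0273, -0.5732).
r_{13} = q_1·a_3 = 0.2132; r_{23} = q_2·a_3 = -0.4095.
u_3 = a_3 − 0.2132·q_1 + 0.4095·q_2 = (-1.4262, -2.8525, 1.9016).
‖u_3‖ = 3.7131, so q_3 = (-0.3841, -0.7682, 0.5121).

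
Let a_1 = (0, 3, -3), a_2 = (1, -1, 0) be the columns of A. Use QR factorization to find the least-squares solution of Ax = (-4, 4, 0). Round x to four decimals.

e_1 = a_1/‖a_1‖ = (0, 3, -3)/4.2426 = (0.0000, 0.7071, -0.7071).
r_{12} = e_1·a_2 = -0.7071.
u_2 = a_2 + 0.7071·e_1 = (1.0000, -0.5000, -0.5000).
‖u_2‖ = 1.2247, so e_2 = (0.8165, -0.4082, -0.4082).
Qᵀb = (2.8284, -4.8990).
Back-substitute: x_2 = -4.8990/1.2247 = -4.0000.
x_1 = (2.8284 + 0.7071·(-4.0000))/4.2426 = 0.0000.

x = (0.0000, -4.0000)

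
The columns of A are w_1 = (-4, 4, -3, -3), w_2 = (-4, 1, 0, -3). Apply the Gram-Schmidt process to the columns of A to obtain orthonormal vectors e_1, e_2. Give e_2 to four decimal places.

w_1 = (-4, 4, -3, -3); ‖w_1‖ = 7.0711, so e_1 = (-0.5657, 0.5657, -0.4243, -0.4243).
e_1·w_2 = (-0.5657)·(-4) + 0.5657·1 + (-0.4243)·0 + (-0.4243)·(-3) = 4.1012.
u_2 = w_2 − 4.1012·e_1 = (-1.6800, -1.3200, 1.7400, -1.2600).
‖u_2‖ = 3.0299, so e_2 = (-0.5545, -0.4357, 0.5743, -0.4159).

e_2 = (-0.5545, -0.4357, 0.5743, -0.4159)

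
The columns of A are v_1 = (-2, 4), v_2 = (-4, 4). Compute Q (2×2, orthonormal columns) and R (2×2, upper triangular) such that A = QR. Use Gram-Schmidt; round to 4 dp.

v_1 = (-2, 4); ‖v_1‖ = 4.4721, so e_1 = (-0.4472, 0.8944).
e_1·v_2 = (-0.4472)·(-4) + 0.8944·4 = 5.3666.
u_2 = v_2 − 5.3666·e_1 = (-1.6000, -0.8000).
‖u_2‖ = 1.7889, so e_2 = (-0.8944, -0.4472).

Q = [[-0.4472, -0.8944], [0.8944, -0.4472]], R = [[4.4721, 5.3666], [0.0000, 1.7889]]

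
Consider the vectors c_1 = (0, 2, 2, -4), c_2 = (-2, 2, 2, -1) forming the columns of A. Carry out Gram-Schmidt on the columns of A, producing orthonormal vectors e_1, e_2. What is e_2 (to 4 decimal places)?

c_1 = (0, 2, 2, -4); ‖c_1‖ = 4.8990, so e_1 = (0.0000, 0.4082, 0.4082, -0.8165).
e_1·c_2 = 0.0000·(-2) + 0.4082·2 + 0.4082·2 + (-0.8165)·(-1) = 2.4495.
u_2 = c_2 − 2.4495·e_1 = (-2.0000, 1.0000, 1.0000, 1.0000).
‖u_2‖ = 2.6458, so e_2 = (-0.7559, 0.3780, 0.3780, 0.3780).

e_2 = (-0.7559, 0.3780, 0.3780, 0.3780)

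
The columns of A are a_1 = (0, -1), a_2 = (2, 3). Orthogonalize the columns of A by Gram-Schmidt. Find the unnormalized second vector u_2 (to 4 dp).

u_2 = (2.0000, 0.0000)

e_1 = a_1/‖a_1‖ = (0, -1)/1.0000 = (0.0000, -1.0000).
r_{12} = e_1·a_2 = -3.0000.
u_2 = a_2 + 3.0000·e_1 = (2.0000, 0.0000).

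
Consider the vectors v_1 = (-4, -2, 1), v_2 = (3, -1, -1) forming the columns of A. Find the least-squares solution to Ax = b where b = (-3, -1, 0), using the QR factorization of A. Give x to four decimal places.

x = (0.6000, -0.1273)

v_1 = (-4, -2, 1); ‖v_1‖ = 4.5826, so q_1 = (-0.8729, -0.4364, 0.2182).
q_1·v_2 = (-0.8729)·3 + (-0.4364)·(-1) + 0.2182·(-1) = -2.4004.
u_2 = v_2 + 2.4004·q_1 = (0.9048, -2.0476, -0.4762).
‖u_2‖ = 2.2887, so q_2 = (0.3953, -0.8947, -0.2081).
Qᵀb = (3.0551, -0.2913).
Back-substitute: x_2 = -0.2913/2.2887 = -0.1273.
x_1 = (3.0551 + 2.4004·(-0.1273))/4.5826 = 0.6000.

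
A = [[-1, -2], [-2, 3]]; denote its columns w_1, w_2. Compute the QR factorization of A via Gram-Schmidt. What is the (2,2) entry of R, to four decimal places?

e_1 = w_1/‖w_1‖ = (-1, -2)/2.2361 = (-0.4472, -0.8944).
r_{12} = e_1·w_2 = -1.7889.
u_2 = w_2 + 1.7889·e_1 = (-2.8000, 1.4000).
r_{22} = ‖u_2‖ = 3.1305.

r_{22} = 3.1305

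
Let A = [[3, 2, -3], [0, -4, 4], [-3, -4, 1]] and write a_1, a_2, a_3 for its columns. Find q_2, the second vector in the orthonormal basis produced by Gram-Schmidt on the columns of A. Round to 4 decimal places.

q_2 = (-0.2357, -0.9428, -0.2357)

q_1 = a_1/‖a_1‖ = (3, 0, -3)/4.2426 = (0.7071, 0.0000, -0.7071).
r_{12} = q_1·a_2 = 4.2426.
u_2 = a_2 − 4.2426·q_1 = (-1.0000, -4.0000, -1.0000).
‖u_2‖ = 4.2426, so q_2 = (-0.2357, -0.9428, -0.2357).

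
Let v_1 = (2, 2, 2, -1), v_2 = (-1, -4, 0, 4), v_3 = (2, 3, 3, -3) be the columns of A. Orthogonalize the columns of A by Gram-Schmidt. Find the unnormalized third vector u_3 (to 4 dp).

e_1 = v_1/‖v_1‖ = (2, 2, 2, -1)/3.6056 = (0.5547, 0.5547, 0.5547, -0.2774).
r_{12} = e_1·v_2 = -3.8829.
u_2 = v_2 + 3.8829·e_1 = (1.1538, -1.8462, 2.1538, 2.9231).
‖u_2‖ = 4.2336, so e_2 = (0.2725, -0.4361, 0.5088, 0.6905).
r_{13} = e_1·v_3 = 5.2697; r_{23} = e_2·v_3 = -1.3082.
u_3 = v_3 − 5.2697·e_1 + 1.3082·e_2 = (-0.5665, -0.4936, 0.7425, -0.6352).

u_3 = (-0.5665, -0.4936, 0.7425, -0.6352)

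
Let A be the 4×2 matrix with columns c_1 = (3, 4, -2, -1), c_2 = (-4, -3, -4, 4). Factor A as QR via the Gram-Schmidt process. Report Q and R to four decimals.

Q = [[0.5477, -0.3027], [0.7303, -0.0504], [-0.3651, -0.8071], [-0.1826, 0.5044]], R = [[5.4772, -3.6515], [0.0000, 6.6081]]

q_1 = c_1/‖c_1‖ = (3, 4, -2, -1)/5.4772 = (0.5477, 0.7303, -0.3651, -0.1826).
r_{12} = q_1·c_2 = -3.6515.
u_2 = c_2 + 3.6515·q_1 = (-2.0000, -0.3333, -5.3333, 3.3333).
‖u_2‖ = 6.6081, so q_2 = (-0.3027, -0.0504, -0.8071, 0.5044).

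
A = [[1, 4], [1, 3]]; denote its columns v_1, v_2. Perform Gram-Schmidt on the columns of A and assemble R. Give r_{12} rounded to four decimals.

r_{12} = 4.9497

q_1 = v_1/‖v_1‖ = (1, 1)/1.4142 = (0.7071, 0.7071).
r_{12} = q_1·v_2 = 4.9497.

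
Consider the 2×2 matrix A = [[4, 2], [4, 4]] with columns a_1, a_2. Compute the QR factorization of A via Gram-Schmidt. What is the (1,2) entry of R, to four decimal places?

r_{12} = 4.2426

q_1 = a_1/‖a_1‖ = (4, 4)/5.6569 = (0.7071, 0.7071).
r_{12} = q_1·a_2 = 4.2426.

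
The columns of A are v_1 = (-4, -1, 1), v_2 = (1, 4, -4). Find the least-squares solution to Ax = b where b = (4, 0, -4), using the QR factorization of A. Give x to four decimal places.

q_1 = v_1/‖v_1‖ = (-4, -1, 1)/4.2426 = (-0.9428, -0.2357, 0.2357).
r_{12} = q_1·v_2 = -2.8284.
u_2 = v_2 + 2.8284·q_1 = (-1.6667, 3.3333, -3.3333).
‖u_2‖ = 5.0000, so q_2 = (-0.3333, 0.6667, -0.6667).
Qᵀb = (-4.7140, 1.3333).
Back-substitute: x_2 = 1.3333/5.0000 = 0.2667.
x_1 = (-4.7140 + 2.8284·0.2667)/4.2426 = -0.9333.

x = (-0.9333, 0.2667)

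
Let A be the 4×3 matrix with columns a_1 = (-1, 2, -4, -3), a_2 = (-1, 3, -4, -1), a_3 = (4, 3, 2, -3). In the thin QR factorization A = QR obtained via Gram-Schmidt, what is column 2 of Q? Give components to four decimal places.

q_2 = (-0.0631, 0.5993, -0.2524, 0.7571)

a_1 = (-1, 2, -4, -3); ‖a_1‖ = 5.4772, so q_1 = (-0.1826, 0.3651, -0.7303, -0.5477).
q_1·a_2 = (-0.1826)·(-1) + 0.3651·3 + (-0.7303)·(-4) + (-0.5477)·(-1) = 4.7469.
u_2 = a_2 − 4.7469·q_1 = (-0.1333, 1.2667, -0.5333, 1.6000).
‖u_2‖ = 2.1134, so q_2 = (-0.0631, 0.5993, -0.2524, 0.7571).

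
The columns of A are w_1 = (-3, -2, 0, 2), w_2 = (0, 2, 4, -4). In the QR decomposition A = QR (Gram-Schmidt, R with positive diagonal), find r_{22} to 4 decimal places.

r_{22} = 5.2468

e_1 = w_1/‖w_1‖ = (-3, -2, 0, 2)/4.1231 = (-0.7276, -0.4851, 0.0000, 0.4851).
r_{12} = e_1·w_2 = -2.9104.
u_2 = w_2 + 2.9104·e_1 = (-2.1176, 0.5882, 4.0000, -2.5882).
r_{22} = ‖u_2‖ = 5.2468.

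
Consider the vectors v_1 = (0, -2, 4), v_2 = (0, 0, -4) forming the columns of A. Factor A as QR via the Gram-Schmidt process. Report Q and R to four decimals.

e_1 = v_1/‖v_1‖ = (0, -2, 4)/4.4721 = (0.0000, -0.4472, 0.8944).
r_{12} = e_1·v_2 = -3.5777.
u_2 = v_2 + 3.5777·e_1 = (0.0000, -1.6000, -0.8000).
‖u_2‖ = 1.7889, so e_2 = (0.0000, -0.8944, -0.4472).

Q = [[0.0000, 0.0000], [-0.4472, -0.8944], [0.8944, -0.4472]], R = [[4.4721, -3.5777], [0.0000, 1.7889]]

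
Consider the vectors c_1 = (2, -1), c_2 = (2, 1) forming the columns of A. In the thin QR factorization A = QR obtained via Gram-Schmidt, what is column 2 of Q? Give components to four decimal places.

e_1 = c_1/‖c_1‖ = (2, -1)/2.2361 = (0.8944, -0.4472).
r_{12} = e_1·c_2 = 1.3416.
u_2 = c_2 − 1.3416·e_1 = (0.8000, 1.6000).
‖u_2‖ = 1.7889, so e_2 = (0.4472, 0.8944).

e_2 = (0.4472, 0.8944)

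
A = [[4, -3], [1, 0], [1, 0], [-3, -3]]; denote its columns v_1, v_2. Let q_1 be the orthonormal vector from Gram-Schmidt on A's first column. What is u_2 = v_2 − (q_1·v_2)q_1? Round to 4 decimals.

v_1 = (4, 1, 1, -3); ‖v_1‖ = 5.1962, so q_1 = (0.7698, 0.1925, 0.1925, -0.5774).
q_1·v_2 = 0.7698·(-3) + 0.1925·0 + 0.1925·0 + (-0.5774)·(-3) = -0.5774.
u_2 = v_2 + 0.5774·q_1 = (-2.5556, 0.1111, 0.1111, -3.3333).

u_2 = (-2.5556, 0.1111, 0.1111, -3.3333)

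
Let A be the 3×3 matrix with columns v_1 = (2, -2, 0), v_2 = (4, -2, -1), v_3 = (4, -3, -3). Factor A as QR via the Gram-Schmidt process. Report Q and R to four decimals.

Q = [[0.7071, 0.5774, -0.4082], [-0.7071, 0.5774, -0.4082], [0.0000, -0.5774, -0.8165]], R = [[2.8284, 4.2426, 4.9497], [0.0000, 1.7321, 2.3094], [0.0000, 0.0000, 2.0412]]

e_1 = v_1/‖v_1‖ = (2, -2, 0)/2.8284 = (0.7071, -0.7071, 0.0000).
r_{12} = e_1·v_2 = 4.2426.
u_2 = v_2 − 4.2426·e_1 = (1.0000, 1.0000, -1.0000).
‖u_2‖ = 1.7321, so e_2 = (0.5774, 0.5774, -0.5774).
r_{13} = e_1·v_3 = 4.9497; r_{23} = e_2·v_3 = 2.3094.
u_3 = v_3 − 4.9497·e_1 − 2.3094·e_2 = (-0.8333, -0.8333, -1.6667).
‖u_3‖ = 2.0412, so e_3 = (-0.4082, -0.4082, -0.8165).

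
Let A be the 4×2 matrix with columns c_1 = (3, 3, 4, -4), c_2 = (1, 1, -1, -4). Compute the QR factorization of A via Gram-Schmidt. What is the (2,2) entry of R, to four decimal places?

c_1 = (3, 3, 4, -4); ‖c_1‖ = 7.0711, so e_1 = (0.4243, 0.4243, 0.5657, -0.5657).
e_1·c_2 = 0.4243·1 + 0.4243·1 + 0.5657·(-1) + (-0.5657)·(-4) = 2.5456.
u_2 = c_2 − 2.5456·e_1 = (-0.0800, -0.0800, -2.4400, -2.5600).
r_{22} = ‖u_2‖ = 3.5384.

r_{22} = 3.5384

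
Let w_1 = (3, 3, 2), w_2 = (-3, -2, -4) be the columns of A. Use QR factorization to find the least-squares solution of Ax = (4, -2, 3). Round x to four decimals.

w_1 = (3, 3, 2); ‖w_1‖ = 4.6904, so q_1 = (0.6396, 0.6396, 0.4264).
q_1·w_2 = 0.6396·(-3) + 0.6396·(-2) + 0.4264·(-4) = -4.9036.
u_2 = w_2 + 4.9036·q_1 = (0.1364, 1.1364, -1.9091).
‖u_2‖ = 2.2259, so q_2 = (0.0613, 0.5105, -0.8577).
Qᵀb = (2.5584, -3.3490).
Back-substitute: x_2 = -3.3490/2.2259 = -1.5046.
x_1 = (2.5584 + 4.9036·(-1.5046))/4.6904 = -1.0275.

x = (-1.0275, -1.5046)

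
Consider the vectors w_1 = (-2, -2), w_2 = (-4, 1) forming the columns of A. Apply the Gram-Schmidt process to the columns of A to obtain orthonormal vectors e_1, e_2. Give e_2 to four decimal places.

e_1 = w_1/‖w_1‖ = (-2, -2)/2.8284 = (-0.7071, -0.7071).
r_{12} = e_1·w_2 = 2.1213.
u_2 = w_2 − 2.1213·e_1 = (-2.5000, 2.5000).
‖u_2‖ = 3.5355, so e_2 = (-0.7071, 0.7071).

e_2 = (-0.7071, 0.7071)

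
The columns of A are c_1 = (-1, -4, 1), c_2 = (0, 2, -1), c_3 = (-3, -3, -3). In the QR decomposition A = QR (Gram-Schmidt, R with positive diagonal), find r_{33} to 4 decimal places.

c_1 = (-1, -4, 1); ‖c_1‖ = 4.2426, so e_1 = (-0.2357, -0.9428, 0.2357).
e_1·c_2 = (-0.2357)·0 + (-0.9428)·2 + 0.2357·(-1) = -2.1213.
u_2 = c_2 + 2.1213·e_1 = (-0.5000, 0.0000, -0.5000).
‖u_2‖ = 0.7071, so e_2 = (-0.7071, 0.0000, -0.7071).
e_1·c_3 = (-0.2357)·(-3) + (-0.9428)·(-3) + 0.2357·(-3) = 2.8284; e_2·c_3 = (-0.7071)·(-3) + (0.0000)·(-3) + (-0.7071)·(-3) = 4.2426.
u_3 = c_3 − 2.8284·e_1 − 4.2426·e_2 = (0.6667, -0.3333, -0.6667).
r_{33} = ‖u_3‖ = 1.0000.

r_{33} = 1.0000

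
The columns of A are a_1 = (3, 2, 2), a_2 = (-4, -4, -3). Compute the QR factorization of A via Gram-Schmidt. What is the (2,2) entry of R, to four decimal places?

r_{22} = 1.1114

a_1 = (3, 2, 2); ‖a_1‖ = 4.1231, so q_1 = (0.7276, 0.4851, 0.4851).
q_1·a_2 = 0.7276·(-4) + 0.4851·(-4) + 0.4851·(-3) = -6.3059.
u_2 = a_2 + 6.3059·q_1 = (0.5882, -0.9412, 0.0588).
r_{22} = ‖u_2‖ = 1.1114.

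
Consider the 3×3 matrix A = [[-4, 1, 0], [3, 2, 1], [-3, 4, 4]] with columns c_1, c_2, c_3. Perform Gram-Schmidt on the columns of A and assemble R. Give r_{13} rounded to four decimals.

r_{13} = -1.5435

c_1 = (-4, 3, -3); ‖c_1‖ = 5.8310, so q_1 = (-0.6860, 0.5145, -0.5145).
r_{13} = q_1·c_3 = -1.5435.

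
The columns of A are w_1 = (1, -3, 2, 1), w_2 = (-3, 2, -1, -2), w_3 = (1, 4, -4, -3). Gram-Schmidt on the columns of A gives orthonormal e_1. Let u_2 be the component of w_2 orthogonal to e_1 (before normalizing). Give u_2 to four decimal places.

w_1 = (1, -3, 2, 1); ‖w_1‖ = 3.8730, so e_1 = (0.2582, -0.7746, 0.5164, 0.2582).
e_1·w_2 = 0.2582·(-3) + (-0.7746)·2 + 0.5164·(-1) + 0.2582·(-2) = -3.3566.
u_2 = w_2 + 3.3566·e_1 = (-2.1333, -0.6000, 0.7333, -1.1333).

u_2 = (-2.1333, -0.6000, 0.7333, -1.1333)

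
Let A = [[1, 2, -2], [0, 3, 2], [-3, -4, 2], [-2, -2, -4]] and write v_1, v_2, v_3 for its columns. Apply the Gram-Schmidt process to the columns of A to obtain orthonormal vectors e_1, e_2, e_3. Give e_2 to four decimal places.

v_1 = (1, 0, -3, -2); ‖v_1‖ = 3.7417, so e_1 = (0.2673, 0.0000, -0.8018, -0.5345).
e_1·v_2 = 0.2673·2 + 0.0000·3 + (-0.8018)·(-4) + (-0.5345)·(-2) = 4.8107.
u_2 = v_2 − 4.8107·e_1 = (0.7143, 3.0000, -0.1429, 0.5714).
‖u_2‖ = 3.1396, so e_2 = (0.2275, 0.9555, -0.0455, 0.1820).

e_2 = (0.2275, 0.9555, -0.0455, 0.1820)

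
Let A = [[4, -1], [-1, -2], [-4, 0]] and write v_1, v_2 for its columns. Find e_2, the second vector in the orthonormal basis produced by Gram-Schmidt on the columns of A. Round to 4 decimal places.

e_2 = (-0.3430, -0.9329, -0.1098)

e_1 = v_1/‖v_1‖ = (4, -1, -4)/5.7446 = (0.6963, -0.1741, -0.6963).
r_{12} = e_1·v_2 = -0.3482.
u_2 = v_2 + 0.3482·e_1 = (-0.7576, -2.0606, -0.2424).
‖u_2‖ = 2.2088, so e_2 = (-0.3430, -0.9329, -0.1098).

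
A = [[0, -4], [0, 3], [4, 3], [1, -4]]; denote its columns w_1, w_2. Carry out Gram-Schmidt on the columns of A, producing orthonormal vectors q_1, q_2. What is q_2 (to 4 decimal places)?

q_2 = (-0.5883, 0.4412, 0.1644, -0.6575)

w_1 = (0, 0, 4, 1); ‖w_1‖ = 4.1231, so q_1 = (0.0000, 0.0000, 0.9701, 0.2425).
q_1·w_2 = 0.0000·(-4) + 0.0000·3 + 0.9701·3 + 0.2425·(-4) = 1.9403.
u_2 = w_2 − 1.9403·q_1 = (-4.0000, 3.0000, 1.1176, -4.4706).
‖u_2‖ = 6.7997, so q_2 = (-0.5883, 0.4412, 0.1644, -0.6575).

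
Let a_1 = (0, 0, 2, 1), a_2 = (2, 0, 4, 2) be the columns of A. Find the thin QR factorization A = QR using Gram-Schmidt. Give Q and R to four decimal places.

Q = [[0.0000, 1.0000], [0.0000, 0.0000], [0.8944, 0.0000], [0.4472, 0.0000]], R = [[2.2361, 4.4721], [0.0000, 2.0000]]

a_1 = (0, 0, 2, 1); ‖a_1‖ = 2.2361, so e_1 = (0.0000, 0.0000, 0.8944, 0.4472).
e_1·a_2 = 0.0000·2 + 0.0000·0 + 0.8944·4 + 0.4472·2 = 4.4721.
u_2 = a_2 − 4.4721·e_1 = (2.0000, 0.0000, 0.0000, 0.0000).
‖u_2‖ = 2.0000, so e_2 = (1.0000, 0.0000, 0.0000, 0.0000).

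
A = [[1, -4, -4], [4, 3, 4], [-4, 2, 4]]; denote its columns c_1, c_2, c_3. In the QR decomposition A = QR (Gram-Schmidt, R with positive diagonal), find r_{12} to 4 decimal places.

r_{12} = 0.0000

e_1 = c_1/‖c_1‖ = (1, 4, -4)/5.7446 = (0.1741, 0.6963, -0.6963).
r_{12} = e_1·c_2 = 0.0000.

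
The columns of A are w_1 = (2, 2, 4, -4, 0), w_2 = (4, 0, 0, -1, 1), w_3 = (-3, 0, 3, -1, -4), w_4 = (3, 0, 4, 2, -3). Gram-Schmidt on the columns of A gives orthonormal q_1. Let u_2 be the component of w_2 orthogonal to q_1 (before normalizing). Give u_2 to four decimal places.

u_2 = (3.4000, -0.6000, -1.2000, 0.2000, 1.0000)

q_1 = w_1/‖w_1‖ = (2, 2, 4, -4, 0)/6.3246 = (0.3162, 0.3162, 0.6325, -0.6325, 0.0000).
r_{12} = q_1·w_2 = 1.8974.
u_2 = w_2 − 1.8974·q_1 = (3.4000, -0.6000, -1.2000, 0.2000, 1.0000).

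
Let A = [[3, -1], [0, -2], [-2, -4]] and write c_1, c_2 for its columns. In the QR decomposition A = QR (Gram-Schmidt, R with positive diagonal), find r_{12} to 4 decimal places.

e_1 = c_1/‖c_1‖ = (3, 0, -2)/3.6056 = (0.8321, 0.0000, -0.5547).
r_{12} = e_1·c_2 = 1.3868.

r_{12} = 1.3868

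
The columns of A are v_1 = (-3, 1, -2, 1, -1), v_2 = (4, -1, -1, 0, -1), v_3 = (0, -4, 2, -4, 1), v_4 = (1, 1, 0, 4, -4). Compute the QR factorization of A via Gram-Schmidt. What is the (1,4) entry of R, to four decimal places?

v_1 = (-3, 1, -2, 1, -1); ‖v_1‖ = 4.0000, so q_1 = (-0.7500, 0.2500, -0.5000, 0.2500, -0.2500).
r_{14} = q_1·v_4 = 1.5000.

r_{14} = 1.5000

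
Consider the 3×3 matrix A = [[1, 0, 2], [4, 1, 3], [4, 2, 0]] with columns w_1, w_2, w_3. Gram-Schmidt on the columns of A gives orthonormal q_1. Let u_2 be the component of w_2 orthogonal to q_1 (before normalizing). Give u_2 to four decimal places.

u_2 = (-0.3636, -0.4545, 0.5455)

w_1 = (1, 4, 4); ‖w_1‖ = 5.7446, so q_1 = (0.1741, 0.6963, 0.6963).
q_1·w_2 = 0.1741·0 + 0.6963·1 + 0.6963·2 = 2.0889.
u_2 = w_2 − 2.0889·q_1 = (-0.3636, -0.4545, 0.5455).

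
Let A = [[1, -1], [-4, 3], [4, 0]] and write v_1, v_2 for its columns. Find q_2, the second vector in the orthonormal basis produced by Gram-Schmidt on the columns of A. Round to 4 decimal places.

v_1 = (1, -4, 4); ‖v_1‖ = 5.7446, so q_1 = (0.1741, -0.6963, 0.6963).
q_1·v_2 = 0.1741·(-1) + (-0.6963)·3 + 0.6963·0 = -2.2630.
u_2 = v_2 + 2.2630·q_1 = (-0.6061, 1.4242, 1.5758).
‖u_2‖ = 2.2088, so q_2 = (-0.2744, 0.6448, 0.7134).

q_2 = (-0.2744, 0.6448, 0.7134)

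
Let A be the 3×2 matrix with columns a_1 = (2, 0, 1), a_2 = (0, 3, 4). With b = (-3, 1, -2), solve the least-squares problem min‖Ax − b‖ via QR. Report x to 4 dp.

x = (-1.6514, 0.0642)

e_1 = a_1/‖a_1‖ = (2, 0, 1)/2.2361 = (0.8944, 0.0000, 0.4472).
r_{12} = e_1·a_2 = 1.7889.
u_2 = a_2 − 1.7889·e_1 = (-1.6000, 3.0000, 3.2000).
‖u_2‖ = 4.6690, so e_2 = (-0.3427, 0.6425, 0.6854).
Qᵀb = (-3.5777, 0.2998).
Back-substitute: x_2 = 0.2998/4.6690 = 0.0642.
x_1 = (-3.5777 − 1.7889·0.0642)/2.2361 = -1.6514.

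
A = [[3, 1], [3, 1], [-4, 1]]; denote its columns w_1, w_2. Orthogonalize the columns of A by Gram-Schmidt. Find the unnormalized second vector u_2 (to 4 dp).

w_1 = (3, 3, -4); ‖w_1‖ = 5.8310, so q_1 = (0.5145, 0.5145, -0.6860).
q_1·w_2 = 0.5145·1 + 0.5145·1 + (-0.6860)·1 = 0.3430.
u_2 = w_2 − 0.3430·q_1 = (0.8235, 0.8235, 1.2353).

u_2 = (0.8235, 0.8235, 1.2353)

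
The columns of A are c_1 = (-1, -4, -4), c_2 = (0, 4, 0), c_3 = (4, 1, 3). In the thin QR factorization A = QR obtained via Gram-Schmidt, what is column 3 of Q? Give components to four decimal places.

e_3 = (0.9701, 0.0000, -0.2425)

c_1 = (-1, -4, -4); ‖c_1‖ = 5.7446, so e_1 = (-0.1741, -0.6963, -0.6963).
e_1·c_2 = (-0.1741)·0 + (-0.6963)·4 + (-0.6963)·0 = -2.7852.
u_2 = c_2 + 2.7852·e_1 = (-0.4848, 2.0606, -1.9394).
‖u_2‖ = 2.8710, so e_2 = (-0.1689, 0.7177, -0.6755).
e_1·c_3 = (-0.1741)·4 + (-0.6963)·1 + (-0.6963)·3 = -3.4816; e_2·c_3 = (-0.1689)·4 + 0.7177·1 + (-0.6755)·3 = -1.9843.
u_3 = c_3 + 3.4816·e_1 + 1.9843·e_2 = (3.0588, 0.0000, -0.7647).
‖u_3‖ = 3.1530, so e_3 = (0.9701, 0.0000, -0.2425).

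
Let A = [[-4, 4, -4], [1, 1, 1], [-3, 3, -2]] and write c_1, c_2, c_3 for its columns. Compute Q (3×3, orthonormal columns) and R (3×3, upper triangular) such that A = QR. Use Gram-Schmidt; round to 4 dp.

q_1 = c_1/‖c_1‖ = (-4, 1, -3)/5.0990 = (-0.7845, 0.1961, -0.5883).
r_{12} = q_1·c_2 = -4.7068.
u_2 = c_2 + 4.7068·q_1 = (0.3077, 1.9231, 0.2308).
‖u_2‖ = 1.9612, so q_2 = (0.1569, 0.9806, 0.1177).
r_{13} = q_1·c_3 = 4.5107; r_{23} = q_2·c_3 = 0.1177.
u_3 = c_3 − 4.5107·q_1 − 0.1177·q_2 = (-0.4800, 0.0000, 0.6400).
‖u_3‖ = 0.8000, so q_3 = (-0.6000, 0.0000, 0.8000).

Q = [[-0.7845, 0.1569, -0.6000], [0.1961, 0.9806, 0.0000], [-0.5883, 0.1177, 0.8000]], R = [[5.0990, -4.7068, 4.5107], [0.0000, 1.9612, 0.1177], [0.0000, 0.0000, 0.8000]]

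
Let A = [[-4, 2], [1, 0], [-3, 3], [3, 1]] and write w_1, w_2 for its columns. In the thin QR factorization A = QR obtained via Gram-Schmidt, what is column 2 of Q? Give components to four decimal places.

e_1 = w_1/‖w_1‖ = (-4, 1, -3, 3)/5.9161 = (-0.6761, 0.1690, -0.5071, 0.5071).
r_{12} = e_1·w_2 = -2.3664.
u_2 = w_2 + 2.3664·e_1 = (0.4000, 0.4000, 1.8000, 2.2000).
‖u_2‖ = 2.8983, so e_2 = (0.1380, 0.1380, 0.6211, 0.7591).

e_2 = (0.1380, 0.1380, 0.6211, 0.7591)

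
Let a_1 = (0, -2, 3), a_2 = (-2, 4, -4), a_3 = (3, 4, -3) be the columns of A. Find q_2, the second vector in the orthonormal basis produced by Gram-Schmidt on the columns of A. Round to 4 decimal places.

q_2 = (-0.8745, 0.4036, 0.2691)

q_1 = a_1/‖a_1‖ = (0, -2, 3)/3.6056 = (0.0000, -0.5547, 0.8321).
r_{12} = q_1·a_2 = -5.5470.
u_2 = a_2 + 5.5470·q_1 = (-2.0000, 0.9231, 0.6154).
‖u_2‖ = 2.2871, so q_2 = (-0.8745, 0.4036, 0.2691).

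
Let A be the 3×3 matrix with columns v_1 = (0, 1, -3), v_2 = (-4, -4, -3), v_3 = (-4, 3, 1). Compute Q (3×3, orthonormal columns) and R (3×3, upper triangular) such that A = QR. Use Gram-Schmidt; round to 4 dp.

Q = [[0.0000, -0.6447, -0.7645], [0.3162, -0.7252, 0.6116], [-0.9487, -0.2417, 0.2039]], R = [[3.1623, 1.5811, 0.0000], [0.0000, 6.2048, 0.1612], [0.0000, 0.0000, 5.0965]]

e_1 = v_1/‖v_1‖ = (0, 1, -3)/3.1623 = (0.0000, 0.3162, -0.9487).
r_{12} = e_1·v_2 = 1.5811.
u_2 = v_2 − 1.5811·e_1 = (-4.0000, -4.5000, -1.5000).
‖u_2‖ = 6.2048, so e_2 = (-0.6447, -0.7252, -0.2417).
r_{13} = e_1·v_3 = 0.0000; r_{23} = e_2·v_3 = 0.1612.
u_3 = v_3 + 0.0000·e_1 − 0.1612·e_2 = (-3.8961, 3.1169, 1.0390).
‖u_3‖ = 5.0965, so e_3 = (-0.7645, 0.6116, 0.2039).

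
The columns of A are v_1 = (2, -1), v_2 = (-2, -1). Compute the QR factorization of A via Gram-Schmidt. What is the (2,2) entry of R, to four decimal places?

v_1 = (2, -1); ‖v_1‖ = 2.2361, so e_1 = (0.8944, -0.4472).
e_1·v_2 = 0.8944·(-2) + (-0.4472)·(-1) = -1.3416.
u_2 = v_2 + 1.3416·e_1 = (-0.8000, -1.6000).
r_{22} = ‖u_2‖ = 1.7889.

r_{22} = 1.7889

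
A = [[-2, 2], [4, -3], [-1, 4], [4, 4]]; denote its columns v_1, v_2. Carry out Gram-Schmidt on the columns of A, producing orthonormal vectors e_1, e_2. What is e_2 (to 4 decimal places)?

v_1 = (-2, 4, -1, 4); ‖v_1‖ = 6.0828, so e_1 = (-0.3288, 0.6576, -0.1644, 0.6576).
e_1·v_2 = (-0.3288)·2 + 0.6576·(-3) + (-0.1644)·4 + 0.6576·4 = -0.6576.
u_2 = v_2 + 0.6576·e_1 = (1.7838, -2.5676, 3.8919, 4.4324).
‖u_2‖ = 6.6759, so e_2 = (0.2672, -0.3846, 0.5830, 0.6639).

e_2 = (0.2672, -0.3846, 0.5830, 0.6639)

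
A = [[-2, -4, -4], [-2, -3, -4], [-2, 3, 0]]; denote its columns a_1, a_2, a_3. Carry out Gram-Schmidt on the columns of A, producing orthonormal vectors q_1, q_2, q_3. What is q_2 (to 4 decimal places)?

a_1 = (-2, -2, -2); ‖a_1‖ = 3.4641, so q_1 = (-0.5774, -0.5774, -0.5774).
q_1·a_2 = (-0.5774)·(-4) + (-0.5774)·(-3) + (-0.5774)·3 = 2.3094.
u_2 = a_2 − 2.3094·q_1 = (-2.6667, -1.6667, 4.3333).
‖u_2‖ = 5.3541, so q_2 = (-0.4981, -0.3113, 0.8093).

q_2 = (-0.4981, -0.3113, 0.8093)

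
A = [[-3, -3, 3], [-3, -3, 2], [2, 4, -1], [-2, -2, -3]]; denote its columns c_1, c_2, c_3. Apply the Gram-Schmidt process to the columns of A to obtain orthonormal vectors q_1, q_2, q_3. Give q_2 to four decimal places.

q_2 = (0.2509, 0.2509, 0.9199, 0.1672)

c_1 = (-3, -3, 2, -2); ‖c_1‖ = 5.0990, so q_1 = (-0.5883, -0.5883, 0.3922, -0.3922).
q_1·c_2 = (-0.5883)·(-3) + (-0.5883)·(-3) + 0.3922·4 + (-0.3922)·(-2) = 5.8835.
u_2 = c_2 − 5.8835·q_1 = (0.4615, 0.4615, 1.6923, 0.3077).
‖u_2‖ = 1.8397, so q_2 = (0.2509, 0.2509, 0.9199, 0.1672).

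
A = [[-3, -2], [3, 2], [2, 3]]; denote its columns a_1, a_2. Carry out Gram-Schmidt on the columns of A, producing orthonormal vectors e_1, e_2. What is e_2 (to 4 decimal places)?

e_2 = (0.3015, -0.3015, 0.9045)

e_1 = a_1/‖a_1‖ = (-3, 3, 2)/4.6904 = (-0.6396, 0.6396, 0.4264).
r_{12} = e_1·a_2 = 3.8376.
u_2 = a_2 − 3.8376·e_1 = (0.4545, -0.4545, 1.3636).
‖u_2‖ = 1.5076, so e_2 = (0.3015, -0.3015, 0.9045).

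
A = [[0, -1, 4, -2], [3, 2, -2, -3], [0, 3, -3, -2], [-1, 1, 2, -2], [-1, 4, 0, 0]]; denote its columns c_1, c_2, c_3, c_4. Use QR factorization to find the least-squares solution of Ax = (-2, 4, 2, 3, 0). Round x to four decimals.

x = (-0.0780, 0.0533, -0.4795, -0.8527)

q_1 = c_1/‖c_1‖ = (0, 3, 0, -1, -1)/3.3166 = (0.0000, 0.9045, 0.0000, -0.3015, -0.3015).
r_{12} = q_1·c_2 = 0.3015.
u_2 = c_2 − 0.3015·q_1 = (-1.0000, 1.7273, 3.0000, 1.0909, 4.0909).
‖u_2‖ = 5.5596, so q_2 = (-0.1799, 0.3107, 0.5396, 0.1962, 0.7358).
r_{13} = q_1·c_3 = -2.4121; r_{23} = q_2·c_3 = -2.5672.
u_3 = c_3 + 2.4121·q_1 + 2.5672·q_2 = (3.5382, 0.9794, -1.6147, 1.7765, 1.1618).
‖u_3‖ = 4.5378, so q_3 = (0.7797, 0.2158, -0.3558, 0.3915, 0.2560).
r_{14} = q_1·c_4 = -2.1106; r_{24} = q_2·c_4 = -2.0440; r_{34} = q_3·c_4 = -2.2783.
u_4 = c_4 + 2.1106·q_1 + 2.0440·q_2 + 2.2783·q_3 = (-0.5912, 0.0359, -1.7078, -1.3434, 1.4509).
‖u_4‖ = 2.6790, so q_4 = (-0.2207, 0.0134, -0.6375, -0.5014, 0.5416).
Qᵀb = (2.7136, 3.2703, -0.2333, -2.2844).
Back-substitute: x_4 = -2.2844/2.6790 = -0.8527.
x_3 = (-0.2333 + 2.2783·(-0.8527))/4.5378 = -0.4795.
x_2 = (3.2703 + 2.5672·(-0.4795) + 2.0440·(-0.8527))/5.5596 = 0.0533.
x_1 = (2.7136 − 0.3015·0.0533 + 2.4121·(-0.4795) + 2.1106·(-0.8527))/3.3166 = -0.0780.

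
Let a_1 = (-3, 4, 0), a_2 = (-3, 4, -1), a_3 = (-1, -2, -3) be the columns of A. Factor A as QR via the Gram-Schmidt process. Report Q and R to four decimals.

a_1 = (-3, 4, 0); ‖a_1‖ = 5.0000, so e_1 = (-0.6000, 0.8000, 0.0000).
e_1·a_2 = (-0.6000)·(-3) + 0.8000·4 + 0.0000·(-1) = 5.0000.
u_2 = a_2 − 5.0000·e_1 = (0.0000, 0.0000, -1.0000).
‖u_2‖ = 1.0000, so e_2 = (0.0000, 0.0000, -1.0000).
e_1·a_3 = (-0.6000)·(-1) + 0.8000·(-2) + 0.0000·(-3) = -1.0000; e_2·a_3 = 0.0000·(-1) + 0.0000·(-2) + (-1.0000)·(-3) = 3.0000.
u_3 = a_3 + 1.0000·e_1 − 3.0000·e_2 = (-1.6000, -1.2000, 0.0000).
‖u_3‖ = 2.0000, so e_3 = (-0.8000, -0.6000, 0.0000).

Q = [[-0.6000, 0.0000, -0.8000], [0.8000, 0.0000, -0.6000], [0.0000, -1.0000, 0.0000]], R = [[5.0000, 5.0000, -1.0000], [0.0000, 1.0000, 3.0000], [0.0000, 0.0000, 2.0000]]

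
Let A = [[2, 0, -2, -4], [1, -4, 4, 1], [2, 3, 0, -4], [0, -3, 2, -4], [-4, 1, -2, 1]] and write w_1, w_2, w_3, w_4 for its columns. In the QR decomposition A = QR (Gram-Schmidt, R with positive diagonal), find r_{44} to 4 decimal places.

w_1 = (2, 1, 2, 0, -4); ‖w_1‖ = 5.0000, so q_1 = (0.4000, 0.2000, 0.4000, 0.0000, -0.8000).
q_1·w_2 = 0.4000·0 + 0.2000·(-4) + 0.4000·3 + 0.0000·(-3) + (-0.8000)·1 = -0.4000.
u_2 = w_2 + 0.4000·q_1 = (0.1600, -3.9200, 3.1600, -3.0000, 0.6800).
‖u_2‖ = 5.9025, so q_2 = (0.0271, -0.6641, 0.5354, -0.5083, 0.1152).
q_1·w_3 = 0.4000·(-2) + 0.2000·4 + 0.4000·0 + 0.0000·2 + (-0.8000)·(-2) = 1.6000; q_2·w_3 = 0.0271·(-2) + (-0.6641)·4 + 0.5354·0 + (-0.5083)·2 + 0.1152·(-2) = -3.9576.
u_3 = w_3 − 1.6000·q_1 + 3.9576·q_2 = (-2.5327, 1.0517, 1.4788, -0.0115, -0.2641).
‖u_3‖ = 3.1269, so q_3 = (-0.8100, 0.3363, 0.4729, -0.0037, -0.0845).
q_1·w_4 = 0.4000·(-4) + 0.2000·1 + 0.4000·(-4) + 0.0000·(-4) + (-0.8000)·1 = -3.8000; q_2·w_4 = 0.0271·(-4) + (-0.6641)·1 + 0.5354·(-4) + (-0.5083)·(-4) + 0.1152·1 = -0.7658; q_3·w_4 = (-0.8100)·(-4) + 0.3363·1 + 0.4729·(-4) + (-0.0037)·(-4) + (-0.0845)·1 = 1.6148.
u_4 = w_4 + 3.8000·q_1 + 0.7658·q_2 − 1.6148·q_3 = (-1.1512, 0.7083, -2.8337, -4.3833, -1.8154).
r_{44} = ‖u_4‖ = 5.6891.

r_{44} = 5.6891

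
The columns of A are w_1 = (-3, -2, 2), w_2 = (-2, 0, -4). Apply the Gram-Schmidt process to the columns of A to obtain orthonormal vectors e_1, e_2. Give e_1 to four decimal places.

e_1 = (-0.7276, -0.4851, 0.4851)

e_1 = w_1/‖w_1‖ = (-3, -2, 2)/4.1231 = (-0.7276, -0.4851, 0.4851).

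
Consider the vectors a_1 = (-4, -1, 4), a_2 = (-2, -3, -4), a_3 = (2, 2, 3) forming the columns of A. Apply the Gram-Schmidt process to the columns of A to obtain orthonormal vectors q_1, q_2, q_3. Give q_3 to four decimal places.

a_1 = (-4, -1, 4); ‖a_1‖ = 5.7446, so q_1 = (-0.6963, -0.1741, 0.6963).
q_1·a_2 = (-0.6963)·(-2) + (-0.1741)·(-3) + 0.6963·(-4) = -0.8704.
u_2 = a_2 + 0.8704·q_1 = (-2.6061, -3.1515, -3.3939).
‖u_2‖ = 5.3144, so q_2 = (-0.4904, -0.5930, -0.6386).
q_1·a_3 = (-0.6963)·2 + (-0.1741)·2 + 0.6963·3 = 0.3482; q_2·a_3 = (-0.4904)·2 + (-0.5930)·2 + (-0.6386)·3 = -4.0827.
u_3 = a_3 − 0.3482·q_1 + 4.0827·q_2 = (0.2403, -0.3605, 0.1502).
‖u_3‖ = 0.4586, so q_3 = (0.5241, -0.7861, 0.3276).

q_3 = (0.5241, -0.7861, 0.3276)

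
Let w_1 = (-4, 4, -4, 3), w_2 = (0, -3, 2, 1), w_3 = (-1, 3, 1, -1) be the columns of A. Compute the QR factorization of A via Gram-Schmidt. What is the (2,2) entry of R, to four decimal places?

w_1 = (-4, 4, -4, 3); ‖w_1‖ = 7.5498, so q_1 = (-0.5298, 0.5298, -0.5298, 0.3974).
q_1·w_2 = (-0.5298)·0 + 0.5298·(-3) + (-0.5298)·2 + 0.3974·1 = -2.2517.
u_2 = w_2 + 2.2517·q_1 = (-1.1930, -1.8070, 0.8070, 1.8947).
r_{22} = ‖u_2‖ = 2.9883.

r_{22} = 2.9883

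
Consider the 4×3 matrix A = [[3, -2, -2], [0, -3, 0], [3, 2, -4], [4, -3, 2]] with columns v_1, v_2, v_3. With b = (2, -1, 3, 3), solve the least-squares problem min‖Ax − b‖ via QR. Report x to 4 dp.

v_1 = (3, 0, 3, 4); ‖v_1‖ = 5.8310, so q_1 = (0.5145, 0.0000, 0.5145, 0.6860).
q_1·v_2 = 0.5145·(-2) + 0.0000·(-3) + 0.5145·2 + 0.6860·(-3) = -2.0580.
u_2 = v_2 + 2.0580·q_1 = (-0.9412, -3.0000, 3.0588, -1.5882).
‖u_2‖ = 4.6653, so q_2 = (-0.2017, -0.6431, 0.6557, -0.3404).
q_1·v_3 = 0.5145·(-2) + 0.0000·0 + 0.5145·(-4) + 0.6860·2 = -1.7150; q_2·v_3 = (-0.2017)·(-2) + (-0.6431)·0 + 0.6557·(-4) + (-0.3404)·2 = -2.9000.
u_3 = v_3 + 1.7150·q_1 + 2.9000·q_2 = (-1.7027, -1.8649, -1.2162, 2.1892).
‖u_3‖ = 3.5565, so q_3 = (-0.4788, -0.5244, -0.3420, 0.6155).
Qᵀb = (4.6305, 1.1852, 0.3876).
Back-substitute: x_3 = 0.3876/3.5565 = 0.1090.
x_2 = (1.1852 + 2.9000·0.1090)/4.6653 = 0.3218.
x_1 = (4.6305 + 2.0580·0.3218 + 1.7150·0.1090)/5.8310 = 0.9397.

x = (0.9397, 0.3218, 0.1090)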